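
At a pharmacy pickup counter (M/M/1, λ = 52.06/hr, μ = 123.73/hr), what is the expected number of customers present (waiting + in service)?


ρ = λ/μ = 52.06/123.73 = 0.4208
L = ρ/(1−ρ) = 0.4208/(1 − 0.4208) = 0.4208/0.5792 = 0.7264

Final: 0.7264


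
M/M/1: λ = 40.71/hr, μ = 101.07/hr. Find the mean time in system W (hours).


W = 1/(μ−λ) = 1/(101.07 − 40.71) = 1/60.36 = 0.01657 hr

Final: 0.01657 hr


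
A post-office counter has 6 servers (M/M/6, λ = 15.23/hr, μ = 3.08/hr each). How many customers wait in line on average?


a = λ/μ = 4.9448; ρ = a/6 = 0.8241
P₀ = 0.004918
Lq = P₀·a^c·ρ / (c!·(1−ρ)²) = 0.004918·14618.24112·0.8241/(720·0.03093)
= 2.66091

Final: 2.66091


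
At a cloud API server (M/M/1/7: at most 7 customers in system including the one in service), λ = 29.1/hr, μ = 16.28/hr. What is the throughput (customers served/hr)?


ρ = 1.7875; P_K = (1−ρ)ρ^7/(1−ρ^8) = 0.444818
λ_eff = λ(1 − P_K) = 29.1·(1 − 0.444818) = 29.1·0.555182 = 16.1558 /hr

Final: 16.1558 /hr


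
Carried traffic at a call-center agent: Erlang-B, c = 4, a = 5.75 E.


B(4,5.75) = 0.453145 (Erlang-B)
Carried load = a(1 − B) = 5.75·(1 − 0.453145) = 5.75·0.546855 = 3.1444 E

Final: 3.1444 Erlangs


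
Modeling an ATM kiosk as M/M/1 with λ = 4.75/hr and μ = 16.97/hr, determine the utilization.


ρ = λ/μ = 4.75/16.97 = 0.2799

Final: 0.2799


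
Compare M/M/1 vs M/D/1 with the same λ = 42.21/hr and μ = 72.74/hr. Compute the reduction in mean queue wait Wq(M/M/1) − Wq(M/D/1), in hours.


ρ = 42.21/72.74 = 0.5803
Wq(M/M/1) = ρ/(μ−λ) = 0.5803/30.53 = 0.01901 hr
Wq(M/D/1) = ρ/(2(μ−λ)) = 0.009504 hr
Savings = 0.01901 − 0.009504 = 0.009504 hr

Final: 0.009504 hr


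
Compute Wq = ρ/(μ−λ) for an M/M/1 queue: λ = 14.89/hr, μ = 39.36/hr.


ρ = 14.89/39.36 = 0.3783
Wq = ρ/(μ−λ) = 0.3783/(39.36 − 14.89) = 0.3783/24.47 = 0.01546 hr

Final: 0.01546 hr


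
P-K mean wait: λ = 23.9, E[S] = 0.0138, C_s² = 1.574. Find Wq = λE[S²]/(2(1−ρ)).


ρ = λ·E[S] = 23.9·0.0138 = 0.3298
E[S²] = E[S]²(1+C_s²) = 0.0138²·(1+1.574) = 0.0004902
Wq = λ·E[S²]/(2(1−ρ)) = 23.9·0.0004902/(2·0.6702) = 0.008741 hr

Final: 0.008741 hr


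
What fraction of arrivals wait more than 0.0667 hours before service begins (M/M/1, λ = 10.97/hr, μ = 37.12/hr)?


ρ = 10.97/37.12 = 0.2955
P(Wq > t) = ρ·e^{−(μ−λ)t} = 0.2955·e^{−1.7442}
= 0.2955·0.174784 = 0.051654

Final: 0.051654


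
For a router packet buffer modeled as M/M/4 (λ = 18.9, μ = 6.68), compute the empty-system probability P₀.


a = λ/μ = 18.9/6.68 = 2.8293; ρ = a/c = 0.7073
Σ_{k=0}^{3} a^k/k! (terms k=0..3) = 1.00000 + 2.82934 + 4.00259 + 3.77489 = 11.60682
Tail: a^4/(4!(1−ρ)) = 64.08278/(24·0.2927) = 9.12347
P₀ = 1/(11.60682 + 9.12347) = 1/20.73029 = 0.048239

Final: 0.048239


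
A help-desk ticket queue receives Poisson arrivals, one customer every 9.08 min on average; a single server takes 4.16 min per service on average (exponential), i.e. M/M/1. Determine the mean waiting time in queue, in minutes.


λ = 60/9.08 = 6.6079 /hr
μ = 60/4.16 = 14.4231 /hr
ρ = λ/μ = 6.6079/14.4231 = 0.4581
Wq = ρ/(μ−λ) = 0.4581/(14.4231−6.6079) = 0.05862 hr
In minutes: 0.05862·60 = 3.517 min

Final: 3.517 min


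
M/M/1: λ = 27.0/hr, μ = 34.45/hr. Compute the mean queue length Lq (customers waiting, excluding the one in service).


ρ = 27.0/34.45 = 0.7837
Lq = ρ²/(1−ρ) = 0.6143/0.2163 = 2.8404

Final: 2.8404


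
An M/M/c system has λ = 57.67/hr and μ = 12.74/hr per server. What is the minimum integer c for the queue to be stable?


Stability requires cμ > λ ⇔ c > λ/μ.
λ/μ = 57.67/12.74 = 4.5267
Minimum integer c = ⌊4.5267⌋ + 1 = 5
Check: 5·12.74 = 63.70 > 57.67, while 4·12.74 = 50.96 ≤ 57.67

Final: 5 servers


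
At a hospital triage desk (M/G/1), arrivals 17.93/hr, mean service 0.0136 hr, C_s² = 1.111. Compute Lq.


ρ = λ·E[S] = 17.93·0.0136 = 0.2438
Lq = ρ²(1+C_s²)/(2(1−ρ)) = 0.05946·(1+1.111)/(2·0.7562)
= 0.05946·2.1110/1.5123 = 0.08300

Final: 0.08300


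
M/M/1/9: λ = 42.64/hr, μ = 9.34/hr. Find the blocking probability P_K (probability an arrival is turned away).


ρ = λ/μ = 42.64/9.34 = 4.5653
P_K = (1−ρ)ρ^K/(1−ρ^(K+1)) = (-3.5653·861455.559464)/(1 − 3932812.104448)
= -3071356.544984/-3932811.104448 = 0.780957

Final: 0.780957


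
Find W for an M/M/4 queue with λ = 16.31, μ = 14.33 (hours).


a = 1.1382; ρ = 0.2845; P₀ = 0.319554
Lq = P₀·a^c·ρ/(c!(1−ρ)²) = 0.01242
Wq = Lq/λ = 0.01242/16.31 = 0.0007615 hr
W = Wq + 1/μ = 0.0007615 + 0.06978 = 0.07055 hr

Final: 0.07055 hr


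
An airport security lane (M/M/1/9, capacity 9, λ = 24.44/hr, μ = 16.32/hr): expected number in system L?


ρ = 24.44/16.32 = 1.4975
L = ρ[1 − (K+1)ρ^K + Kρ^(K+1)] / [(1−ρ)(1−ρ^(K+1))]
Numerator: 1.4975·(1 − 10·37.881697 + 9·56.729698) = 198.800102
Denominator: (-0.4975)·(-55.729698) = 27.728257
L = 198.800102/27.728257 = 7.1696

Final: 7.1696


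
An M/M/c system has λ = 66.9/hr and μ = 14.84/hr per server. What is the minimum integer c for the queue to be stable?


Stability requires cμ > λ ⇔ c > λ/μ.
λ/μ = 66.9/14.84 = 4.5081
Minimum integer c = ⌊4.5081⌋ + 1 = 5
Check: 5·14.84 = 74.20 > 66.9, while 4·14.84 = 59.36 ≤ 66.9

Final: 5 servers


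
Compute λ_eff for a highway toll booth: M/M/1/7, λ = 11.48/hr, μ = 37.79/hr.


ρ = 0.3038; P_K = (1−ρ)ρ^7/(1−ρ^8) = 0.0001662
λ_eff = λ(1 − P_K) = 11.48·(1 − 0.0001662) = 11.48·0.999834 = 11.4781 /hr

Final: 11.4781 /hr


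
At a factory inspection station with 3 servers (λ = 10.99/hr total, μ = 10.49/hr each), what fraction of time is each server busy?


ρ = λ/(cμ) = 10.99/(3·10.49) = 10.99/31.47 = 0.3492

Final: 0.3492


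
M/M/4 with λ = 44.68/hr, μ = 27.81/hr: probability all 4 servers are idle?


a = λ/μ = 44.68/27.81 = 1.6066; ρ = a/c = 0.4017
Σ_{k=0}^{3} a^k/k! (terms k=0..3) = 1.00000 + 1.60662 + 1.29061 + 0.69117 = 4.58839
Tail: a^4/(4!(1−ρ)) = 6.66268/(24·0.5983) = 0.46396
P₀ = 1/(4.58839 + 0.46396) = 1/5.05236 = 0.197927

Final: 0.197927


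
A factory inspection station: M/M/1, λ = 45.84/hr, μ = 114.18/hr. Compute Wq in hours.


ρ = 45.84/114.18 = 0.4015
Wq = ρ/(μ−λ) = 0.4015/(114.18 − 45.84) = 0.4015/68.34 = 0.005875 hr

Final: 0.005875 hr


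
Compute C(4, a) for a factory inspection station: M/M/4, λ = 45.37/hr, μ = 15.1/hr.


a = λ/μ = 3.0046; ρ = a/4 = 0.7512
P₀ = 0.037472 (from M/M/c formula)
C(c,a) = [a^c/(c!(1−ρ))]·P₀ = [81.50182/(24·0.2488)]·0.037472
= 13.64690·0.037472 = 0.511381

Final: 0.511381


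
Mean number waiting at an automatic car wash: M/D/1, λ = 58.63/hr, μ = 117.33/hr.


ρ = 58.63/117.33 = 0.4997
M/D/1: Lq = ρ²/(2(1−ρ)) = 0.2497/(2·0.5003) = 0.24955

Final: 0.24955


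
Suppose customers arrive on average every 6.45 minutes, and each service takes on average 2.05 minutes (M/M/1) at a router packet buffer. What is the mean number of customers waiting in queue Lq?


λ = 60/6.45 = 9.3023 /hr
μ = 60/2.05 = 29.2683 /hr
ρ = λ/μ = 9.3023/29.2683 = 0.3178
Lq = ρ²/(1−ρ) = 0.1010/0.6822 = 0.1481

Final: 0.1481


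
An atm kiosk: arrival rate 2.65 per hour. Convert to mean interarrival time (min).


Mean interarrival time = 1/λ = 1/2.65 hour = 0.37736 hour
In minutes: 0.37736 × 60 = 22.6415 min

Final: 22.6415 min


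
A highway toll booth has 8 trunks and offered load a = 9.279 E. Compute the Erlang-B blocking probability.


B(c,a) = (a^c/c!) / Σ_{k=0}^{c} a^k/k!
a^8/8! = 1362.978089
Σ terms (k=0..8): 1.00000 + 9.27900 + 43.04992 + 133.15340 + 308.88261 + 573.22435 + 886.49145 + 1175.10774 + 1362.97809 = 4493.166560
B = 1362.978089/4493.166560 = 0.303345

Final: 0.303345


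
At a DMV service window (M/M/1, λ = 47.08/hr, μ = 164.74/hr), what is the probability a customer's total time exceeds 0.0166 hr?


W ~ Exponential(μ−λ) for M/M/1.
μ − λ = 164.74 − 47.08 = 117.6600
P(W > t) = e^{−(μ−λ)t} = e^{−1.9532} = 0.141826

Final: 0.141826


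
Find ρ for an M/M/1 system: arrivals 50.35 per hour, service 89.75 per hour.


ρ = λ/μ = 50.35/89.75 = 0.5610

Final: 0.5610


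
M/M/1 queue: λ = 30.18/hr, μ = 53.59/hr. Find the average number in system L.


ρ = λ/μ = 30.18/53.59 = 0.5632
L = ρ/(1−ρ) = 0.5632/(1 − 0.5632) = 0.5632/0.4368 = 1.2892

Final: 1.2892


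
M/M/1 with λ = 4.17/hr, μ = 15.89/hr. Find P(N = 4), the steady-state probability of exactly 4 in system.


ρ = 4.17/15.89 = 0.2624
P_n = (1−ρ)·ρ^n = (1 − 0.2624)·0.2624^4 = 0.7376·0.004743 = 0.003498

Final: 0.003498


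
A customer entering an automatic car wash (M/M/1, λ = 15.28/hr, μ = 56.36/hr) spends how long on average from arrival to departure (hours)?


W = 1/(μ−λ) = 1/(56.36 − 15.28) = 1/41.08 = 0.02434 hr

Final: 0.02434 hr


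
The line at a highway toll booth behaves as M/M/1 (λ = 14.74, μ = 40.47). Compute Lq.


ρ = 14.74/40.47 = 0.3642
Lq = ρ²/(1−ρ) = 0.1327/0.6358 = 0.2087

Final: 0.2087


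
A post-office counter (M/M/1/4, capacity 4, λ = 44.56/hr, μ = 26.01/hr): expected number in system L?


ρ = 44.56/26.01 = 1.7132
L = ρ[1 − (K+1)ρ^K + Kρ^(K+1)] / [(1−ρ)(1−ρ^(K+1))]
Numerator: 1.7132·(1 − 5·8.614287 + 4·14.757886) = 29.055845
Denominator: (-0.7132)·(-13.757886) = 9.811949
L = 29.055845/9.811949 = 2.9613

Final: 2.9613


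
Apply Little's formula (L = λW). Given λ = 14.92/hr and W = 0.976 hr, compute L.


L = λW = 14.92·0.976 = 14.5619

Final: 14.5619


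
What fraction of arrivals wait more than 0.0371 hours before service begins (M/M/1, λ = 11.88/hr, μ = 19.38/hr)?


ρ = 11.88/19.38 = 0.6130
P(Wq > t) = ρ·e^{−(μ−λ)t} = 0.6130·e^{−0.2782}
= 0.6130·0.757108 = 0.464109

Final: 0.464109


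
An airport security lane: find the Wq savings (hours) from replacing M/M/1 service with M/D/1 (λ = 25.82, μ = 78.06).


ρ = 25.82/78.06 = 0.3308
Wq(M/M/1) = ρ/(μ−λ) = 0.3308/52.24 = 0.006332 hr
Wq(M/D/1) = ρ/(2(μ−λ)) = 0.003166 hr
Savings = 0.006332 − 0.003166 = 0.003166 hr

Final: 0.003166 hr


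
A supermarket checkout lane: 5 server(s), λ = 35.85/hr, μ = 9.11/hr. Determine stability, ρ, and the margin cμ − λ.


Total capacity cμ = 5·9.11 = 45.55/hr
ρ = λ/(cμ) = 35.85/45.55 = 0.7870
Stable ⇔ ρ < 1: YES
Spare capacity = cμ − λ = 45.55 − 35.85 = 9.70/hr

Final: ρ = 0.7870; stable; margin = 9.70/hr


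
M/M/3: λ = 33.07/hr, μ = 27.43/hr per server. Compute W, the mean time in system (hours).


a = 1.2056; ρ = 0.4019; P₀ = 0.292341
Lq = P₀·a^c·ρ/(c!(1−ρ)²) = 0.09591
Wq = Lq/λ = 0.09591/33.07 = 0.002900 hr
W = Wq + 1/μ = 0.002900 + 0.03646 = 0.03936 hr

Final: 0.03936 hr


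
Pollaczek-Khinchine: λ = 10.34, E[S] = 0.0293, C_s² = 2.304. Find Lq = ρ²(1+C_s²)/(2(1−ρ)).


ρ = λ·E[S] = 10.34·0.0293 = 0.3030
Lq = ρ²(1+C_s²)/(2(1−ρ)) = 0.09179·(1+2.304)/(2·0.6970)
= 0.09179·3.3040/1.3941 = 0.21754

Final: 0.21754


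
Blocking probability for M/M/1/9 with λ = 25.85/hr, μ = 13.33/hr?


ρ = λ/μ = 25.85/13.33 = 1.9392
P_K = (1−ρ)ρ^K/(1−ρ^(K+1)) = (-0.9392·387.858740)/(1 − 752.149169)
= -364.290429/-751.149169 = 0.484977

Final: 0.484977


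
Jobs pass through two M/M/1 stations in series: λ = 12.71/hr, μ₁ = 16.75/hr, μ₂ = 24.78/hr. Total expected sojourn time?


Each node sees arrival rate λ = 12.71/hr (tandem ⇒ throughput preserved).
W₁ = 1/(μ₁−λ) = 1/(16.75−12.71) = 0.24752 hr
W₂ = 1/(μ₂−λ) = 1/(24.78−12.71) = 0.08285 hr
W_total = W₁ + W₂ = 0.24752 + 0.08285 = 0.33037 hr

Final: 0.33037 hr


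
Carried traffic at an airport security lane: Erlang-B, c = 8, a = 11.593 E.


B(8,11.593) = 0.406941 (Erlang-B)
Carried load = a(1 − B) = 11.593·(1 − 0.406941) = 11.593·0.593059 = 6.8753 E

Final: 6.8753 Erlangs


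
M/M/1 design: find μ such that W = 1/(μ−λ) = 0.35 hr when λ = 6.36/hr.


W = 1/(μ−λ) ⇒ μ − λ = 1/W = 1/0.35 = 2.8571
μ = λ + 1/W = 6.36 + 2.8571 = 9.2171 per hr

Final: 9.2171 /hr


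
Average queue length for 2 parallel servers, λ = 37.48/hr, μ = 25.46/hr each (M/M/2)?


a = λ/μ = 1.4721; ρ = a/2 = 0.7361
P₀ = 0.152036
Lq = P₀·a^c·ρ / (c!·(1−ρ)²) = 0.152036·2.16712·0.7361/(2·0.06967)
= 1.74056

Final: 1.74056


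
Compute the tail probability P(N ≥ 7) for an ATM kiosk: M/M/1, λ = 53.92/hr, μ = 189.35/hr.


ρ = 53.92/189.35 = 0.2848
P(N ≥ n) = ρ^n = 0.2848^7 = 0.0001518

Final: 0.0001518


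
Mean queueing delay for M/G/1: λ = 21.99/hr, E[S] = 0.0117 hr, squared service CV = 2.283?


ρ = λ·E[S] = 21.99·0.0117 = 0.2573
E[S²] = E[S]²(1+C_s²) = 0.0117²·(1+2.283) = 0.0004494
Wq = λ·E[S²]/(2(1−ρ)) = 21.99·0.0004494/(2·0.7427) = 0.006653 hr

Final: 0.006653 hr


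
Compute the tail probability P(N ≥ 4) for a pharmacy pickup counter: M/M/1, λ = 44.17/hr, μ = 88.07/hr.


ρ = 44.17/88.07 = 0.5015
P(N ≥ n) = ρ^n = 0.5015^4 = 0.063270

Final: 0.063270


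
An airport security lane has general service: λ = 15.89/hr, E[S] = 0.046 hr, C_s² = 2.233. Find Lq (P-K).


ρ = λ·E[S] = 15.89·0.046 = 0.7309
Lq = ρ²(1+C_s²)/(2(1−ρ)) = 0.5343·(1+2.233)/(2·0.2691)
= 0.5343·3.2330/0.5381 = 3.20989

Final: 3.20989


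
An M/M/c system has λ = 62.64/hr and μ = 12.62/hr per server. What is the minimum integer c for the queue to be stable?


Stability requires cμ > λ ⇔ c > λ/μ.
λ/μ = 62.64/12.62 = 4.9635
Minimum integer c = ⌊4.9635⌋ + 1 = 5
Check: 5·12.62 = 63.10 > 62.64, while 4·12.62 = 50.48 ≤ 62.64

Final: 5 servers


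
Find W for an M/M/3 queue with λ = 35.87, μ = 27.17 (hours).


a = 1.3202; ρ = 0.4401; P₀ = 0.257958
Lq = P₀·a^c·ρ/(c!(1−ρ)²) = 0.13886
Wq = Lq/λ = 0.13886/35.87 = 0.003871 hr
W = Wq + 1/μ = 0.003871 + 0.03681 = 0.04068 hr

Final: 0.04068 hr


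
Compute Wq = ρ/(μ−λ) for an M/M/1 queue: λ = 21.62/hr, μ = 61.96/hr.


ρ = 21.62/61.96 = 0.3489
Wq = ρ/(μ−λ) = 0.3489/(61.96 − 21.62) = 0.3489/40.34 = 0.008650 hr

Final: 0.008650 hr


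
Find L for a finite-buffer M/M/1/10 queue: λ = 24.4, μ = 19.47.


ρ = 24.4/19.47 = 1.2532
L = ρ[1 − (K+1)ρ^K + Kρ^(K+1)] / [(1−ρ)(1−ρ^(K+1))]
Numerator: 1.2532·(1 − 11·9.555177 + 10·11.974644) = 19.599571
Denominator: (-0.2532)·(-10.974644) = 2.778890
L = 19.599571/2.778890 = 7.0530

Final: 7.0530


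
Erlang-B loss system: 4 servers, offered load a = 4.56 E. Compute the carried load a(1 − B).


B(4,4.56) = 0.361937 (Erlang-B)
Carried load = a(1 − B) = 4.56·(1 − 0.361937) = 4.56·0.638063 = 2.9096 E

Final: 2.9096 Erlangs


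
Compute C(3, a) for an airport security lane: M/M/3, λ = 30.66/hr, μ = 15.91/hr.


a = λ/μ = 1.9271; ρ = a/3 = 0.6424
P₀ = 0.123167 (from M/M/c formula)
C(c,a) = [a^c/(c!(1−ρ))]·P₀ = [7.15659/(6·0.3576)]·0.123167
= 3.33513·0.123167 = 0.410778

Final: 0.410778


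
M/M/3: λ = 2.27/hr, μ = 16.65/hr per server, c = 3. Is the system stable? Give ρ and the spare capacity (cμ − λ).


Total capacity cμ = 3·16.65 = 49.95/hr
ρ = λ/(cμ) = 2.27/49.95 = 0.04545
Stable ⇔ ρ < 1: YES
Spare capacity = cμ − λ = 49.95 − 2.27 = 47.68/hr

Final: ρ = 0.04545; stable; margin = 47.68/hr


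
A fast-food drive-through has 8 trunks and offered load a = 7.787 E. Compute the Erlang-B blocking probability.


B(c,a) = (a^c/c!) / Σ_{k=0}^{c} a^k/k!
a^8/8! = 335.305652
Σ terms (k=0..8): 1.00000 + 7.78700 + 30.31868 + 78.69720 + 153.20377 + 238.59955 + 309.66245 + 344.47736 + 335.30565 = 1499.051677
B = 335.305652/1499.051677 = 0.223679

Final: 0.223679


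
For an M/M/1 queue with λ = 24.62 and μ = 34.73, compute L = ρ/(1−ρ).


ρ = λ/μ = 24.62/34.73 = 0.7089
L = ρ/(1−ρ) = 0.7089/(1 − 0.7089) = 0.7089/0.2911 = 2.4352

Final: 2.4352


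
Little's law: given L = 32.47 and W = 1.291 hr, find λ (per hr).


λ = L/W = 32.47/1.291 = 25.1510 /hr

Final: 25.1510 /hr


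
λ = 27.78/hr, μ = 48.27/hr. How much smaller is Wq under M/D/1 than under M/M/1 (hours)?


ρ = 27.78/48.27 = 0.5755
Wq(M/M/1) = ρ/(μ−λ) = 0.5755/20.49 = 0.02809 hr
Wq(M/D/1) = ρ/(2(μ−λ)) = 0.01404 hr
Savings = 0.02809 − 0.01404 = 0.01404 hr

Final: 0.01404 hr


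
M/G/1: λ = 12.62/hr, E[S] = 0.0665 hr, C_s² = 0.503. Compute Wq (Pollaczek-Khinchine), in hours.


ρ = λ·E[S] = 12.62·0.0665 = 0.8392
E[S²] = E[S]²(1+C_s²) = 0.0665²·(1+0.503) = 0.006647
Wq = λ·E[S²]/(2(1−ρ)) = 12.62·0.006647/(2·0.1608) = 0.26087 hr

Final: 0.26087 hr


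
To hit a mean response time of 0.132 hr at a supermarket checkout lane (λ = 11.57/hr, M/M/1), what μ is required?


W = 1/(μ−λ) ⇒ μ − λ = 1/W = 1/0.132 = 7.5758
μ = λ + 1/W = 11.57 + 7.5758 = 19.1458 per hr

Final: 19.1458 /hr


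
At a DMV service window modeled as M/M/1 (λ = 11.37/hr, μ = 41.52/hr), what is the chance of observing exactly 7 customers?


ρ = 11.37/41.52 = 0.2738
P_n = (1−ρ)·ρ^n = (1 − 0.2738)·0.2738^7 = 0.7262·0.0001155 = 0.00008386

Final: 0.00008386


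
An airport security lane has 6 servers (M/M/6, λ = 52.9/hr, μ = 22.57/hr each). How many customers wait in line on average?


a = λ/μ = 2.3438; ρ = a/6 = 0.3906
P₀ = 0.095591
Lq = P₀·a^c·ρ / (c!·(1−ρ)²) = 0.095591·165.78479·0.3906/(720·0.37132)
= 0.02316

Final: 0.02316


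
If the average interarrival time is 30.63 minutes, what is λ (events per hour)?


λ = 1/(interarrival time) in consistent units.
1 hour = 60 min, so λ = 60/30.63 = 1.9589 per hour

Final: 1.9589 /hr


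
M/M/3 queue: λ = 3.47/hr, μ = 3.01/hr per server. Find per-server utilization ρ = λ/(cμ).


ρ = λ/(cμ) = 3.47/(3·3.01) = 3.47/9.03 = 0.3843

Final: 0.3843


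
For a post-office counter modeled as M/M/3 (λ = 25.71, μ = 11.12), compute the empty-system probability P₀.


a = λ/μ = 25.71/11.12 = 2.3121; ρ = a/c = 0.7707
Σ_{k=0}^{2} a^k/k! (terms k=0..2) = 1.00000 + 2.31205 + 2.67279 = 5.98484
Tail: a^3/(3!(1−ρ)) = 12.35924/(6·0.2293) = 8.98267
P₀ = 1/(5.98484 + 8.98267) = 1/14.96750 = 0.066811

Final: 0.066811


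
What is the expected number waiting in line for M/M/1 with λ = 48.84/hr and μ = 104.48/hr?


ρ = 48.84/104.48 = 0.4675
Lq = ρ²/(1−ρ) = 0.2185/0.5325 = 0.4103

Final: 0.4103


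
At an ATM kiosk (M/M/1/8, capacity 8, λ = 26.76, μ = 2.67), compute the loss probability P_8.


ρ = λ/μ = 26.76/2.67 = 10.0225
P_K = (1−ρ)ρ^K/(1−ρ^(K+1)) = (-9.0225·101811956.165547)/(1 − 1020407470.782782)
= -918595514.617235/-1020407469.782782 = 0.900224

Final: 0.900224


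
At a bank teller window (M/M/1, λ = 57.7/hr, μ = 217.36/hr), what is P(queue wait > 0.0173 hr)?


ρ = 57.7/217.36 = 0.2655
P(Wq > t) = ρ·e^{−(μ−λ)t} = 0.2655·e^{−2.7621}
= 0.2655·0.063158 = 0.016766

Final: 0.016766


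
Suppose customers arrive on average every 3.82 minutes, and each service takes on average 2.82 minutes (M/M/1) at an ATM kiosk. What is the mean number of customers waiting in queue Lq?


λ = 60/3.82 = 15.7068 /hr
μ = 60/2.82 = 21.2766 /hr
ρ = λ/μ = 15.7068/21.2766 = 0.7382
Lq = ρ²/(1−ρ) = 0.5450/0.2618 = 2.0818

Final: 2.0818


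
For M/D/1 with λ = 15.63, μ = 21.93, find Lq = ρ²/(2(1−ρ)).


ρ = 15.63/21.93 = 0.7127
M/D/1: Lq = ρ²/(2(1−ρ)) = 0.5080/(2·0.2873) = 0.88412

Final: 0.88412


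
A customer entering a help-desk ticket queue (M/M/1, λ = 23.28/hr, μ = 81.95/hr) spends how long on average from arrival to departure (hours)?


W = 1/(μ−λ) = 1/(81.95 − 23.28) = 1/58.67 = 0.01704 hr

Final: 0.01704 hr


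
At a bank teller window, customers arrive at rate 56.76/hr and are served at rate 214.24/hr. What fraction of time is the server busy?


ρ = λ/μ = 56.76/214.24 = 0.2649

Final: 0.2649


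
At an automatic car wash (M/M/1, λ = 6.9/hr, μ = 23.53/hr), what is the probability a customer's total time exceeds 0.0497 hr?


W ~ Exponential(μ−λ) for M/M/1.
μ − λ = 23.53 − 6.9 = 16.6300
P(W > t) = e^{−(μ−λ)t} = e^{−0.8265} = 0.437573

Final: 0.437573


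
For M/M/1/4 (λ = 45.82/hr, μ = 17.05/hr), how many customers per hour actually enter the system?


ρ = 2.6874; P_K = (1−ρ)ρ^4/(1−ρ^5) = 0.632403
λ_eff = λ(1 − P_K) = 45.82·(1 − 0.632403) = 45.82·0.367597 = 16.8433 /hr

Final: 16.8433 /hr


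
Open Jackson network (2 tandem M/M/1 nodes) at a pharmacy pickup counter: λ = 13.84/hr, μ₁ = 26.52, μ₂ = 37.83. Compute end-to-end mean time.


Each node sees arrival rate λ = 13.84/hr (tandem ⇒ throughput preserved).
W₁ = 1/(μ₁−λ) = 1/(26.52−13.84) = 0.07886 hr
W₂ = 1/(μ₂−λ) = 1/(37.83−13.84) = 0.04168 hr
W_total = W₁ + W₂ = 0.07886 + 0.04168 = 0.12055 hr

Final: 0.12055 hr


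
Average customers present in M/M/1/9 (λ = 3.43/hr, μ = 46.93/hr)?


ρ = 3.43/46.93 = 0.07309
L = ρ[1 − (K+1)ρ^K + Kρ^(K+1)] / [(1−ρ)(1−ρ^(K+1))]
Numerator: 0.07309·(1 − 10·5.951e-11 + 9·4.349e-12) = 0.073088
Denominator: (0.9269)·(1.000000) = 0.926912
L = 0.073088/0.926912 = 0.07885

Final: 0.07885


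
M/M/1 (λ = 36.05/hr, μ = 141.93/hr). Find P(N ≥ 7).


ρ = 36.05/141.93 = 0.2540
P(N ≥ n) = ρ^n = 0.2540^7 = 0.00006821

Final: 0.00006821


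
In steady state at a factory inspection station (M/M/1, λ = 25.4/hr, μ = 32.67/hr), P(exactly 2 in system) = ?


ρ = 25.4/32.67 = 0.7775
P_n = (1−ρ)·ρ^n = (1 − 0.7775)·0.7775^2 = 0.2225·0.604462 = 0.134510

Final: 0.134510


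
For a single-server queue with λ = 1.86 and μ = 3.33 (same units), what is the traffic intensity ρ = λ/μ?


ρ = λ/μ = 1.86/3.33 = 0.5586

Final: 0.5586


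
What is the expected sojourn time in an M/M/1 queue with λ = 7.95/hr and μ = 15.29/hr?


W = 1/(μ−λ) = 1/(15.29 − 7.95) = 1/7.34 = 0.1362 hr

Final: 0.1362 hr


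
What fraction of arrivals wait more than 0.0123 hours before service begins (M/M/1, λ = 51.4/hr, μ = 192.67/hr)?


ρ = 51.4/192.67 = 0.2668
P(Wq > t) = ρ·e^{−(μ−λ)t} = 0.2668·e^{−1.7376}
= 0.2668·0.175938 = 0.046936

Final: 0.046936


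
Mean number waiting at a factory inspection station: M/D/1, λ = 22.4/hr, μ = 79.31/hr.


ρ = 22.4/79.31 = 0.2824
M/D/1: Lq = ρ²/(2(1−ρ)) = 0.07977/(2·0.7176) = 0.05558

Final: 0.05558


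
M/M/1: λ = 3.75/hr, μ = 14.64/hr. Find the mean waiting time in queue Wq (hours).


ρ = 3.75/14.64 = 0.2561
Wq = ρ/(μ−λ) = 0.2561/(14.64 − 3.75) = 0.2561/10.89 = 0.02352 hr

Final: 0.02352 hr


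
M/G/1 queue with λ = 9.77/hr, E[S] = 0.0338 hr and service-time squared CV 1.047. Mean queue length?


ρ = λ·E[S] = 9.77·0.0338 = 0.3302
Lq = ρ²(1+C_s²)/(2(1−ρ)) = 0.1090·(1+1.047)/(2·0.6698)
= 0.1090·2.0470/1.3395 = 0.16664

Final: 0.16664


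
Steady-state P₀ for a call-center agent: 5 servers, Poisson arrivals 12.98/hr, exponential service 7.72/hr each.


a = λ/μ = 12.98/7.72 = 1.6813; ρ = a/c = 0.3363
Σ_{k=0}^{4} a^k/k! (terms k=0..4) = 1.00000 + 1.68135 + 1.41346 + 0.79217 + 0.33298 = 5.21997
Tail: a^5/(5!(1−ρ)) = 13.43652/(120·0.6637) = 0.16870
P₀ = 1/(5.21997 + 0.16870) = 1/5.38867 = 0.185575

Final: 0.185575


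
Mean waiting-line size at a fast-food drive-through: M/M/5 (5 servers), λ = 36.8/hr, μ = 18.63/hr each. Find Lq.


a = λ/μ = 1.9753; ρ = a/5 = 0.3951
P₀ = 0.137752
Lq = P₀·a^c·ρ / (c!·(1−ρ)²) = 0.137752·30.07287·0.3951/(120·0.36595)
= 0.03727

Final: 0.03727


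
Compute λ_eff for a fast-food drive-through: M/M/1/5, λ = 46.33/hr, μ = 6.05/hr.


ρ = 7.6579; P_K = (1−ρ)ρ^5/(1−ρ^6) = 0.869419
λ_eff = λ(1 − P_K) = 46.33·(1 − 0.869419) = 46.33·0.130581 = 6.0498 /hr

Final: 6.0498 /hr


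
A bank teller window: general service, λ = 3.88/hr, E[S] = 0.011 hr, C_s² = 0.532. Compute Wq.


ρ = λ·E[S] = 3.88·0.011 = 0.04268
E[S²] = E[S]²(1+C_s²) = 0.011²·(1+0.532) = 0.0001854
Wq = λ·E[S²]/(2(1−ρ)) = 3.88·0.0001854/(2·0.9573) = 0.0003757 hr

Final: 0.0003757 hr


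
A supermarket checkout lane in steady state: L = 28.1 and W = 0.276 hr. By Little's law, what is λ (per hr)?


λ = L/W = 28.1/0.276 = 101.8116 /hr

Final: 101.8116 /hr


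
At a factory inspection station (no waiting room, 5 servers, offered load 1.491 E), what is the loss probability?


B(c,a) = (a^c/c!) / Σ_{k=0}^{c} a^k/k!
a^5/5! = 0.061405
Σ terms (k=0..5): 1.00000 + 1.49100 + 1.11154 + 0.55244 + 0.20592 + 0.06141 = 4.422302
B = 0.061405/4.422302 = 0.013885

Final: 0.013885


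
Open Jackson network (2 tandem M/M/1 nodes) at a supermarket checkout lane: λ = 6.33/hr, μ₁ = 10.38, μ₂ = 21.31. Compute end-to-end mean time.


Each node sees arrival rate λ = 6.33/hr (tandem ⇒ throughput preserved).
W₁ = 1/(μ₁−λ) = 1/(10.38−6.33) = 0.24691 hr
W₂ = 1/(μ₂−λ) = 1/(21.31−6.33) = 0.06676 hr
W_total = W₁ + W₂ = 0.24691 + 0.06676 = 0.31367 hr

Final: 0.31367 hr


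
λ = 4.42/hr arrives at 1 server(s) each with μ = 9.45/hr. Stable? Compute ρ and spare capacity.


Total capacity cμ = 1·9.45 = 9.45/hr
ρ = λ/(cμ) = 4.42/9.45 = 0.4677
Stable ⇔ ρ < 1: YES
Spare capacity = cμ − λ = 9.45 − 4.42 = 5.03/hr

Final: ρ = 0.4677; stable; margin = 5.03/hr


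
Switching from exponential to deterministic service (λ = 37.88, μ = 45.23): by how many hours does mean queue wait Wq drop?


ρ = 37.88/45.23 = 0.8375
Wq(M/M/1) = ρ/(μ−λ) = 0.8375/7.35 = 0.11395 hr
Wq(M/D/1) = ρ/(2(μ−λ)) = 0.05697 hr
Savings = 0.11395 − 0.05697 = 0.05697 hr

Final: 0.05697 hr


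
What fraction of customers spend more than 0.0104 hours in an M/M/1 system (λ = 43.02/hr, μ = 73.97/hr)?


W ~ Exponential(μ−λ) for M/M/1.
μ − λ = 73.97 − 43.02 = 30.9500
P(W > t) = e^{−(μ−λ)t} = e^{−0.3219} = 0.724785

Final: 0.724785


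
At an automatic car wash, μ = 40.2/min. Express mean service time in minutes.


Mean service time = 1/μ = 1/40.2 minute = 0.02488 minute
In minutes: 0.02488 × 1 = 0.02488 min

Final: 0.02488 min


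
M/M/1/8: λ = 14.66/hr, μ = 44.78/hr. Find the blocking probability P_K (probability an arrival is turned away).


ρ = λ/μ = 14.66/44.78 = 0.3274
P_K = (1−ρ)ρ^K/(1−ρ^(K+1)) = (0.6726·0.0001319)/(1 − 0.00004320)
= 0.00008875/0.999957 = 0.00008875

Final: 0.00008875


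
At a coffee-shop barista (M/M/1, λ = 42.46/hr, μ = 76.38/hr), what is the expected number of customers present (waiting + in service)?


ρ = λ/μ = 42.46/76.38 = 0.5559
L = ρ/(1−ρ) = 0.5559/(1 − 0.5559) = 0.5559/0.4441 = 1.2518

Final: 1.2518


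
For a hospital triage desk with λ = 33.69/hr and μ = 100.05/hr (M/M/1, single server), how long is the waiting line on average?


ρ = 33.69/100.05 = 0.3367
Lq = ρ²/(1−ρ) = 0.1134/0.6633 = 0.1710

Final: 0.1710


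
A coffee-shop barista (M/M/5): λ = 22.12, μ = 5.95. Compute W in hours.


a = 3.7176; ρ = 0.7435; P₀ = 0.019522
Lq = P₀·a^c·ρ/(c!(1−ρ)²) = 1.30588
Wq = Lq/λ = 1.30588/22.12 = 0.05904 hr
W = Wq + 1/μ = 0.05904 + 0.16807 = 0.22710 hr

Final: 0.22710 hr


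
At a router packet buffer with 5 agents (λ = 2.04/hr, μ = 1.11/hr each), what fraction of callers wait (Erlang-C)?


a = λ/μ = 1.8378; ρ = a/5 = 0.3676
P₀ = 0.158406 (from M/M/c formula)
C(c,a) = [a^c/(c!(1−ρ))]·P₀ = [20.96698/(120·0.6324)]·0.158406
= 0.27627·0.158406 = 0.043764

Final: 0.043764


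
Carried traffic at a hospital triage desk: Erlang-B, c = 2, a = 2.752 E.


B(2,2.752) = 0.502305 (Erlang-B)
Carried load = a(1 − B) = 2.752·(1 − 0.502305) = 2.752·0.497695 = 1.3697 E

Final: 1.3697 Erlangs


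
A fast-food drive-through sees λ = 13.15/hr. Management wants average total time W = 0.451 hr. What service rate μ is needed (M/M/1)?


W = 1/(μ−λ) ⇒ μ − λ = 1/W = 1/0.451 = 2.2173
μ = λ + 1/W = 13.15 + 2.2173 = 15.3673 per hr

Final: 15.3673 /hr


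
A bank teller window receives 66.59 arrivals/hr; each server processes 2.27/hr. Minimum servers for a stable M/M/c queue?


Stability requires cμ > λ ⇔ c > λ/μ.
λ/μ = 66.59/2.27 = 29.3348
Minimum integer c = ⌊29.3348⌋ + 1 = 30
Check: 30·2.27 = 68.10 > 66.59, while 29·2.27 = 65.83 ≤ 66.59

Final: 30 servers


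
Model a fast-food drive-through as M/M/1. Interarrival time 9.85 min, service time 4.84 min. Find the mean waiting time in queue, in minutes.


λ = 60/9.85 = 6.0914 /hr
μ = 60/4.84 = 12.3967 /hr
ρ = λ/μ = 6.0914/12.3967 = 0.4914
Wq = ρ/(μ−λ) = 0.4914/(12.3967−6.0914) = 0.07793 hr
In minutes: 0.07793·60 = 4.676 min

Final: 4.676 min


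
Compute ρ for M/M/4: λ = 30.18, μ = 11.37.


ρ = λ/(cμ) = 30.18/(4·11.37) = 30.18/45.48 = 0.6636

Final: 0.6636


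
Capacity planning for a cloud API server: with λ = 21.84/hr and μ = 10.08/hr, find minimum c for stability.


Stability requires cμ > λ ⇔ c > λ/μ.
λ/μ = 21.84/10.08 = 2.1667
Minimum integer c = ⌊2.1667⌋ + 1 = 3
Check: 3·10.08 = 30.24 > 21.84, while 2·10.08 = 20.16 ≤ 21.84

Final: 3 servers


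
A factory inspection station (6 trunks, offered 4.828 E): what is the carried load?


B(6,4.828) = 0.178892 (Erlang-B)
Carried load = a(1 − B) = 4.828·(1 − 0.178892) = 4.828·0.821108 = 3.9643 E

Final: 3.9643 Erlangs


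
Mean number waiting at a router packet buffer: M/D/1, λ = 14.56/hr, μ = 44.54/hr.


ρ = 14.56/44.54 = 0.3269
M/D/1: Lq = ρ²/(2(1−ρ)) = 0.1069/(2·0.6731) = 0.07938

Final: 0.07938


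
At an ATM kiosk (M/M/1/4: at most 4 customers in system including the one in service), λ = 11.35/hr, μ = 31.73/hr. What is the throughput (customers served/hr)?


ρ = 0.3577; P_K = (1−ρ)ρ^4/(1−ρ^5) = 0.010578
λ_eff = λ(1 − P_K) = 11.35·(1 − 0.010578) = 11.35·0.989422 = 11.2299 /hr

Final: 11.2299 /hr


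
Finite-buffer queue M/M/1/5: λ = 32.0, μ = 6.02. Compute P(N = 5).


ρ = λ/μ = 32.0/6.02 = 5.3156
P_K = (1−ρ)ρ^K/(1−ρ^(K+1)) = (-4.3156·4243.922410)/(1 − 22559.056002)
= -18315.133592/-22558.056002 = 0.811911

Final: 0.811911


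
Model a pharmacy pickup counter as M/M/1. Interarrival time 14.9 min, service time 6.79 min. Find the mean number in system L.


λ = 60/14.9 = 4.0268 /hr
μ = 60/6.79 = 8.8365 /hr
ρ = λ/μ = 4.0268/8.8365 = 0.4557
L = ρ/(1−ρ) = 0.4557/0.5443 = 0.8372

Final: 0.8372


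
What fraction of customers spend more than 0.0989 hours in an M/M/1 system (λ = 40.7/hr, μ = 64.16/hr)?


W ~ Exponential(μ−λ) for M/M/1.
μ − λ = 64.16 − 40.7 = 23.4600
P(W > t) = e^{−(μ−λ)t} = e^{−2.3202} = 0.098255

Final: 0.098255


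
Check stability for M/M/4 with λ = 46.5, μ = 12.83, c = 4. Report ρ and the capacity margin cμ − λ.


Total capacity cμ = 4·12.83 = 51.32/hr
ρ = λ/(cμ) = 46.5/51.32 = 0.9061
Stable ⇔ ρ < 1: YES
Spare capacity = cμ − λ = 51.32 − 46.5 = 4.82/hr

Final: ρ = 0.9061; stable; margin = 4.82/hr


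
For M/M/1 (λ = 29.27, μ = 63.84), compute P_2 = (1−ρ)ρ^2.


ρ = 29.27/63.84 = 0.4585
P_n = (1−ρ)·ρ^n = (1 − 0.4585)·0.4585^2 = 0.5415·0.210213 = 0.113832

Final: 0.113832


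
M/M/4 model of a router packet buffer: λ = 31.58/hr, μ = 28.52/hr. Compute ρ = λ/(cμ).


ρ = λ/(cμ) = 31.58/(4·28.52) = 31.58/114.08 = 0.2768

Final: 0.2768


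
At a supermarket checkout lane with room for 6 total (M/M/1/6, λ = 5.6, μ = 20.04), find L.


ρ = 5.6/20.04 = 0.2794
L = ρ[1 − (K+1)ρ^K + Kρ^(K+1)] / [(1−ρ)(1−ρ^(K+1))]
Numerator: 0.2794·(1 − 7·0.0004761 + 6·0.0001331) = 0.278733
Denominator: (0.7206)·(0.999867) = 0.720463
L = 0.278733/0.720463 = 0.3869

Final: 0.3869


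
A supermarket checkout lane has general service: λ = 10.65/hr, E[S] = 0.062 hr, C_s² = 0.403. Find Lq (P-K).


ρ = λ·E[S] = 10.65·0.062 = 0.6603
Lq = ρ²(1+C_s²)/(2(1−ρ)) = 0.4360·(1+0.403)/(2·0.3397)
= 0.4360·1.4030/0.6794 = 0.90036

Final: 0.90036


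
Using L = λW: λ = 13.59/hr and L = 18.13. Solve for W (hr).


W = L/λ = 18.13/13.59 = 1.3341 hr

Final: 1.3341 hr


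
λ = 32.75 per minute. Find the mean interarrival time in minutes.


Mean interarrival time = 1/λ = 1/32.75 minute = 0.03053 minute
In minutes: 0.03053 × 1 = 0.03053 min

Final: 0.03053 min


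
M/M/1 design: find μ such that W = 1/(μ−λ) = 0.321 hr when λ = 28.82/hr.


W = 1/(μ−λ) ⇒ μ − λ = 1/W = 1/0.321 = 3.1153
μ = λ + 1/W = 28.82 + 3.1153 = 31.9353 per hr

Final: 31.9353 /hr


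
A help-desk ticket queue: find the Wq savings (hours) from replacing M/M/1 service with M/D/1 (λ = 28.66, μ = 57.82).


ρ = 28.66/57.82 = 0.4957
Wq(M/M/1) = ρ/(μ−λ) = 0.4957/29.16 = 0.01700 hr
Wq(M/D/1) = ρ/(2(μ−λ)) = 0.008499 hr
Savings = 0.01700 − 0.008499 = 0.008499 hr

Final: 0.008499 hr


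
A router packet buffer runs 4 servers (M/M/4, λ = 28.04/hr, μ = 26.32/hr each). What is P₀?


a = λ/μ = 28.04/26.32 = 1.0653; ρ = a/c = 0.2663
Σ_{k=0}^{3} a^k/k! (terms k=0..3) = 1.00000 + 1.06535 + 0.56748 + 0.20152 = 2.83436
Tail: a^4/(4!(1−ρ)) = 1.28816/(24·0.7337) = 0.07316
P₀ = 1/(2.83436 + 0.07316) = 1/2.90752 = 0.343936

Final: 0.343936


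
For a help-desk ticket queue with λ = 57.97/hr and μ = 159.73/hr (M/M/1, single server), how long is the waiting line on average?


ρ = 57.97/159.73 = 0.3629
Lq = ρ²/(1−ρ) = 0.1317/0.6371 = 0.2067

Final: 0.2067


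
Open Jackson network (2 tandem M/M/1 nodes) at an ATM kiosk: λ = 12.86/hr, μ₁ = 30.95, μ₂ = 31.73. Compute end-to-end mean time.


Each node sees arrival rate λ = 12.86/hr (tandem ⇒ throughput preserved).
W₁ = 1/(μ₁−λ) = 1/(30.95−12.86) = 0.05528 hr
W₂ = 1/(μ₂−λ) = 1/(31.73−12.86) = 0.05299 hr
W_total = W₁ + W₂ = 0.05528 + 0.05299 = 0.10827 hr

Final: 0.10827 hr


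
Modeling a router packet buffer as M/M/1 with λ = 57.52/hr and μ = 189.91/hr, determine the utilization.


ρ = λ/μ = 57.52/189.91 = 0.3029

Final: 0.3029


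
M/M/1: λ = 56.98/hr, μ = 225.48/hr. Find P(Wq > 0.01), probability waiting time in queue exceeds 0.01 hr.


ρ = 56.98/225.48 = 0.2527
P(Wq > t) = ρ·e^{−(μ−λ)t} = 0.2527·e^{−1.6850}
= 0.2527·0.185444 = 0.046863

Final: 0.046863


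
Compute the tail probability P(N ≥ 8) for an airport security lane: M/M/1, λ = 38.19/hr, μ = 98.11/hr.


ρ = 38.19/98.11 = 0.3893
P(N ≥ n) = ρ^n = 0.3893^8 = 0.0005271

Final: 0.0005271


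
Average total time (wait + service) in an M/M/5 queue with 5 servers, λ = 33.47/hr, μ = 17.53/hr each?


a = 1.9093; ρ = 0.3819; P₀ = 0.147323
Lq = P₀·a^c·ρ/(c!(1−ρ)²) = 0.03113
Wq = Lq/λ = 0.03113/33.47 = 0.0009301 hr
W = Wq + 1/μ = 0.0009301 + 0.05705 = 0.05798 hr

Final: 0.05798 hr


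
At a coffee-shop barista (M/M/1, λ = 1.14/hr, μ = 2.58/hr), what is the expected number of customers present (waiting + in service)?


ρ = λ/μ = 1.14/2.58 = 0.4419
L = ρ/(1−ρ) = 0.4419/(1 − 0.4419) = 0.4419/0.5581 = 0.7917

Final: 0.7917


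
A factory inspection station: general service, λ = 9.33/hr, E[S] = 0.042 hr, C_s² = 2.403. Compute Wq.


ρ = λ·E[S] = 9.33·0.042 = 0.3919
E[S²] = E[S]²(1+C_s²) = 0.042²·(1+2.403) = 0.006003
Wq = λ·E[S²]/(2(1−ρ)) = 9.33·0.006003/(2·0.6081) = 0.04605 hr

Final: 0.04605 hr


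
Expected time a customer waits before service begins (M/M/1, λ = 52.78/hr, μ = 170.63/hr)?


ρ = 52.78/170.63 = 0.3093
Wq = ρ/(μ−λ) = 0.3093/(170.63 − 52.78) = 0.3093/117.85 = 0.002625 hr

Final: 0.002625 hr


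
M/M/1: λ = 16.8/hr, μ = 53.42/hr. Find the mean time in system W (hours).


W = 1/(μ−λ) = 1/(53.42 − 16.8) = 1/36.62 = 0.02731 hr

Final: 0.02731 hr


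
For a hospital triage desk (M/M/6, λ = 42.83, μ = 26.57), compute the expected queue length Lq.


a = λ/μ = 1.6120; ρ = a/6 = 0.2687
P₀ = 0.199416
Lq = P₀·a^c·ρ / (c!·(1−ρ)²) = 0.199416·17.54442·0.2687/(720·0.53486)
= 0.002441

Final: 0.002441


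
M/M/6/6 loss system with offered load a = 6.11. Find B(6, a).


B(c,a) = (a^c/c!) / Σ_{k=0}^{c} a^k/k!
a^6/6! = 72.262797
Σ terms (k=0..6): 1.00000 + 6.11000 + 18.66605 + 38.01652 + 58.07024 + 70.96183 + 72.26280 = 265.087435
B = 72.262797/265.087435 = 0.272600

Final: 0.272600


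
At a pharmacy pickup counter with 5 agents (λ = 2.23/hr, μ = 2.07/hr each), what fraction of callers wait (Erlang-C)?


a = λ/μ = 1.0773; ρ = a/5 = 0.2155
P₀ = 0.340427 (from M/M/c formula)
C(c,a) = [a^c/(c!(1−ρ))]·P₀ = [1.45102/(120·0.7845)]·0.340427
= 0.01541·0.340427 = 0.005247

Final: 0.005247


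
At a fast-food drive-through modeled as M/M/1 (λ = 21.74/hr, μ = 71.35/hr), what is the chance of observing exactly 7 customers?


ρ = 21.74/71.35 = 0.3047
P_n = (1−ρ)·ρ^n = (1 − 0.3047)·0.3047^7 = 0.6953·0.0002438 = 0.0001695

Final: 0.0001695


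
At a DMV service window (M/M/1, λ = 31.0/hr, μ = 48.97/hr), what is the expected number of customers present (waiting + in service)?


ρ = λ/μ = 31.0/48.97 = 0.6330
L = ρ/(1−ρ) = 0.6330/(1 − 0.6330) = 0.6330/0.3670 = 1.7251

Final: 1.7251


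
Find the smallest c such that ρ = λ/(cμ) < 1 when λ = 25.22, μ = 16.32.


Stability requires cμ > λ ⇔ c > λ/μ.
λ/μ = 25.22/16.32 = 1.5453
Minimum integer c = ⌊1.5453⌋ + 1 = 2
Check: 2·16.32 = 32.64 > 25.22, while 1·16.32 = 16.32 ≤ 25.22

Final: 2 servers


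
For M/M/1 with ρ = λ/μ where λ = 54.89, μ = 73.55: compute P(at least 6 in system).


ρ = 54.89/73.55 = 0.7463
P(N ≥ n) = ρ^n = 0.7463^6 = 0.172768

Final: 0.172768


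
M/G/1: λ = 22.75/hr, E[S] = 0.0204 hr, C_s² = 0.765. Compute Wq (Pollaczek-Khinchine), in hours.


ρ = λ·E[S] = 22.75·0.0204 = 0.4641
E[S²] = E[S]²(1+C_s²) = 0.0204²·(1+0.765) = 0.0007345
Wq = λ·E[S²]/(2(1−ρ)) = 22.75·0.0007345/(2·0.5359) = 0.01559 hr

Final: 0.01559 hr


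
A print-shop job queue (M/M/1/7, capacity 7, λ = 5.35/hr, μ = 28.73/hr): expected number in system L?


ρ = 5.35/28.73 = 0.1862
L = ρ[1 − (K+1)ρ^K + Kρ^(K+1)] / [(1−ρ)(1−ρ^(K+1))]
Numerator: 0.1862·(1 − 8·0.000007765 + 7·0.000001446) = 0.186207
Denominator: (0.8138)·(0.999999) = 0.813782
L = 0.186207/0.813782 = 0.2288

Final: 0.2288


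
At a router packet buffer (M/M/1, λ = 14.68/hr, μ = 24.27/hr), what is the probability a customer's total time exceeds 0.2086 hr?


W ~ Exponential(μ−λ) for M/M/1.
μ − λ = 24.27 − 14.68 = 9.5900
P(W > t) = e^{−(μ−λ)t} = e^{−2.0005} = 0.135271

Final: 0.135271


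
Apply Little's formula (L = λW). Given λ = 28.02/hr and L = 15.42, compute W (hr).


W = L/λ = 15.42/28.02 = 0.5503 hr

Final: 0.5503 hr


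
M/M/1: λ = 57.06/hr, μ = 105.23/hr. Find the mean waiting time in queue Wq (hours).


ρ = 57.06/105.23 = 0.5422
Wq = ρ/(μ−λ) = 0.5422/(105.23 − 57.06) = 0.5422/48.17 = 0.01126 hr

Final: 0.01126 hr


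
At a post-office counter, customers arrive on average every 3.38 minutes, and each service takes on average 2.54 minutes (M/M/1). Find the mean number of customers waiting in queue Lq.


λ = 60/3.38 = 17.7515 /hr
μ = 60/2.54 = 23.6220 /hr
ρ = λ/μ = 17.7515/23.6220 = 0.7515
Lq = ρ²/(1−ρ) = 0.5647/0.2485 = 2.2723

Final: 2.2723


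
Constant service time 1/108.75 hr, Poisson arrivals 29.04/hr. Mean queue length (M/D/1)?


ρ = 29.04/108.75 = 0.2670
M/D/1: Lq = ρ²/(2(1−ρ)) = 0.07131/(2·0.7330) = 0.04864

Final: 0.04864


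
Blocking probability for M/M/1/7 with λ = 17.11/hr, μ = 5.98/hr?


ρ = λ/μ = 17.11/5.98 = 2.8612
P_K = (1−ρ)ρ^K/(1−ρ^(K+1)) = (-1.8612·1569.790798)/(1 − 4491.491731)
= -2921.700933/-4490.491731 = 0.650642

Final: 0.650642
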